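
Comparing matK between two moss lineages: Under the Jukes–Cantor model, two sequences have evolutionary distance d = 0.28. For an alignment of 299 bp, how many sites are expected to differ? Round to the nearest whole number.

70

Invert JC69: p = (3/4)(1 − e^(−4d/3)) = 0.75 × (1 − e^(-0.373333)) = 0.75 × (1 − 0.688436) = 0.233673.
Expected differing sites = pL ≈ 0.233673 × 299 = 69.868227 ≈ 70.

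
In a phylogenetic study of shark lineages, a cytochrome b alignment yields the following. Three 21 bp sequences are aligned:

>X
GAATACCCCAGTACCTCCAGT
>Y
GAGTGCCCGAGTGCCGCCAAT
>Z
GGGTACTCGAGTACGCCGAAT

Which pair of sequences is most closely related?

X and Y

X–Y: 6/21 differ, p = 0.286, d = 0.360.
X–Z: 8/21 differ, p = 0.381, d = 0.532.
Y–Z: 7/21 differ, p = 0.333, d = 0.441.
The smallest distance is between X and Y.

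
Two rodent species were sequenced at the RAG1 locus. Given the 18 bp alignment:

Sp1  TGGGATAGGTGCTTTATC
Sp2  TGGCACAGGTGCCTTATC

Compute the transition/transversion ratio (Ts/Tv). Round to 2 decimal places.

Transitions are A↔G and C↔T; transversions are all other mismatches.
Transitions: 2. Transversions: 1.
R = 2/1 = 2.00.

2.00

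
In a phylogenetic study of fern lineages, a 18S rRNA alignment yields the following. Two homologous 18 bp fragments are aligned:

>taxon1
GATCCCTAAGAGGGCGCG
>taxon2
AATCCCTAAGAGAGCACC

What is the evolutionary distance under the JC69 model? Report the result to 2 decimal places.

The sequences differ at 4 of 18 sites (1, 13, 16, 18), so p = 4/18 ≈ 0.222222.
d = −(3/4) ln(1 − 4p/3) = −0.75 ln(1 − 0.296296) = −0.75 ln(0.703704)
  = −0.75 × (-0.351397) = 0.263548 substitutions/site.

0.26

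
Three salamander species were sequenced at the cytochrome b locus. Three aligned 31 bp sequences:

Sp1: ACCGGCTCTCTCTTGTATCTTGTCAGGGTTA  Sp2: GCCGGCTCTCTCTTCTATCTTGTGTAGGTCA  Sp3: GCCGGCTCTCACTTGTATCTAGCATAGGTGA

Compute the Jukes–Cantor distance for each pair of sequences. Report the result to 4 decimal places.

d(Sp1,Sp2) = 0.2239, d(Sp1,Sp3) = 0.3163, d(Sp2,Sp3) = 0.2239

Sp1–Sp2: 6/31 sites differ → p ≈ 0.193548, d = −0.75 ln(1 − 0.258064) = 0.223869 ≈ 0.2239.
Sp1–Sp3: 8/31 sites differ → p ≈ 0.258065, d = −0.75 ln(1 − 0.344087) = 0.316295 ≈ 0.3163.
Sp2–Sp3: 6/31 sites differ → p ≈ 0.193548, d = −0.75 ln(1 − 0.258064) = 0.223869 ≈ 0.2239.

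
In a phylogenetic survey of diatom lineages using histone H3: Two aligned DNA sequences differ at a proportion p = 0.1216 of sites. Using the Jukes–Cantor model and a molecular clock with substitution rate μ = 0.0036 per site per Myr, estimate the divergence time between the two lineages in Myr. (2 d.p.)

d = −(3/4) ln(1 − 4p/3) = −0.75 ln(1 − 0.162133) = −0.75 ln(0.837867)
  = −0.75 × (-0.176896) = 0.132672 substitutions/site.
Under a molecular clock d = 2μt, so t = d/(2μ) = 0.132672 / (2 × 0.0036) = 18.43 Myr.

18.43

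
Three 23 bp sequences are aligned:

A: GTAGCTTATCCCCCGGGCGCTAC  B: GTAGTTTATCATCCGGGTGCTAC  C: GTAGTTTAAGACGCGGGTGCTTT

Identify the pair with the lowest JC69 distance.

A and B

A–B: 4/23 differ, p = 0.174, d = 0.198.
A–C: 8/23 differ, p = 0.348, d = 0.467.
B–C: 6/23 differ, p = 0.261, d = 0.321.
The smallest distance is between A and B.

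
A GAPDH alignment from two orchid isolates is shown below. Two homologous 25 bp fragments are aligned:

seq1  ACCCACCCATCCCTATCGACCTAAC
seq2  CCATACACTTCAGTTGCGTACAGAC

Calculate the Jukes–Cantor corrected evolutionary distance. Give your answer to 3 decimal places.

0.886

The sequences differ at 13 of 25 sites, so p = 13/25 = 0.52.
d = −(3/4) ln(1 − 4p/3) = −0.75 ln(1 − 0.693333) = −0.75 ln(0.306667)
  = −0.75 × (-1.181993) = 0.886495 substitutions/site.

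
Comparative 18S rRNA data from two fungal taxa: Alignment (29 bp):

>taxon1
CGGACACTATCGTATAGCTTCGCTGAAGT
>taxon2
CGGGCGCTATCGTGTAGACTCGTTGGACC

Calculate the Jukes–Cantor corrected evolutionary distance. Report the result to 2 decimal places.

The sequences differ at 9 of 29 sites (4, 6, 14, 18, 19, 23, 26, 28, 29), so p = 9/29 ≈ 0.310345.
d = −(3/4) ln(1 − 4p/3) = −0.75 ln(1 − 0.413793) = −0.75 ln(0.586207)
  = −0.75 × (-0.534082) = 0.400562 substitutions/site.

0.40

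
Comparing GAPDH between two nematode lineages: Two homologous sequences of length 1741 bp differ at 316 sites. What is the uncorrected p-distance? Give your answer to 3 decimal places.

0.182

p = 316/1741 = 0.181504… ≈ 0.182 (to 3 d.p.).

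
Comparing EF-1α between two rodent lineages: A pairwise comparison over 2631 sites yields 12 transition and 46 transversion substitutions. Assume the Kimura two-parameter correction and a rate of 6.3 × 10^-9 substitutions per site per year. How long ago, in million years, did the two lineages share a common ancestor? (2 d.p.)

1.78

P = 12/2631 ≈ 0.004561 and Q = 46/2631 ≈ 0.017484.
Under the Kimura two-parameter model, d = −½ ln(1 − 2P − Q) − ¼ ln(1 − 2Q).
1 − 2P − Q = 0.973394, giving −½ ln(0.973394) = 0.013483.
1 − 2Q = 0.965032, giving −¼ ln(0.965032) = 0.008899.
d = 0.013483 + 0.008899 = 0.022382.
Under a molecular clock d = 2μt, so t = d/(2μ) = 0.022382 / (2 × 6.3 × 10^-9) = 1.78 million years.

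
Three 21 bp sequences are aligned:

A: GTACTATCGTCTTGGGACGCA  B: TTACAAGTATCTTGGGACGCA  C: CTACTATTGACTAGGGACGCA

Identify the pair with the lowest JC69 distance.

A and C

A–B: 5/21 differ, p = 0.238, d = 0.286.
A–C: 4/21 differ, p = 0.190, d = 0.220.
B–C: 6/21 differ, p = 0.286, d = 0.360.
The smallest distance is between A and C.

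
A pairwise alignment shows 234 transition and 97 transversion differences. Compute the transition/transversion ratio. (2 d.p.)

R = 234/97 = 2.412371… ≈ 2.41 (to 2 d.p.).

2.41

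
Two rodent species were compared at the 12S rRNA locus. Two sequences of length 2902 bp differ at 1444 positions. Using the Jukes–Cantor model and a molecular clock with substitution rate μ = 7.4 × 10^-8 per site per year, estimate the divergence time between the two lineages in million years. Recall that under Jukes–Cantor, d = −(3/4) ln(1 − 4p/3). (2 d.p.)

5.52

p = 1444/2902 ≈ 0.497588.
d = −(3/4) ln(1 − 4p/3) = −0.75 ln(1 − 0.663451) = −0.75 ln(0.336549)
  = −0.75 × (-1.089012) = 0.816759 substitutions/site.
Under a molecular clock d = 2μt, so t = d/(2μ) = 0.816759 / (2 × 7.4 × 10^-8) = 5.52 million years.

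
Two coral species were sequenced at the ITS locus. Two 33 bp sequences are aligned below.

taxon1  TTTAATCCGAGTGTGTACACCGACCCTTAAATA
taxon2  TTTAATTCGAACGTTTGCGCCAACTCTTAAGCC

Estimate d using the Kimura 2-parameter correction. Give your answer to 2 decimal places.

0.50

Of 33 sites, 9 differences are transitions and 2 are transversions, so P = 9/33 ≈ 0.272727 and Q = 2/33 ≈ 0.060606.
Under the Kimura two-parameter model, d = −½ ln(1 − 2P − Q) − ¼ ln(1 − 2Q).
1 − 2P − Q = 0.39394, giving −½ ln(0.39394) = 0.465778.
1 − 2Q = 0.878788, giving −¼ ln(0.878788) = 0.032303.
d = 0.465778 + 0.032303 = 0.498081.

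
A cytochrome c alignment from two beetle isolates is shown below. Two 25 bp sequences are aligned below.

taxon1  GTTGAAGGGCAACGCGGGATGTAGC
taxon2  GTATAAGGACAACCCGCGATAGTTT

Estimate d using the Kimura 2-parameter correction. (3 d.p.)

0.572

Of 25 sites, 3 differences are transitions and 7 are transversions, so P = 3/25 = 0.12 and Q = 7/25 = 0.28.
Under the Kimura two-parameter model, d = −½ ln(1 − 2P − Q) − ¼ ln(1 − 2Q).
1 − 2P − Q = 0.48, giving −½ ln(0.48) = 0.366985.
1 − 2Q = 0.44, giving −¼ ln(0.44) = 0.205245.
d = 0.366985 + 0.205245 = 0.572230.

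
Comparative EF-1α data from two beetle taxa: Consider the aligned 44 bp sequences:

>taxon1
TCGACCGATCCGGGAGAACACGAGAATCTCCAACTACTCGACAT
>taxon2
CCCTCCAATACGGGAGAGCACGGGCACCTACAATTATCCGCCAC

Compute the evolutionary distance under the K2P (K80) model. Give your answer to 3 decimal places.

0.474

Of 44 sites, 9 differences are transitions and 6 are transversions, so P = 9/44 ≈ 0.204545 and Q = 6/44 ≈ 0.136364.
Under the Kimura two-parameter model, d = −½ ln(1 − 2P − Q) − ¼ ln(1 − 2Q).
1 − 2P − Q = 0.454546, giving −½ ln(0.454546) = 0.394228.
1 − 2Q = 0.727272, giving −¼ ln(0.727272) = 0.079614.
d = 0.394228 + 0.079614 = 0.473842.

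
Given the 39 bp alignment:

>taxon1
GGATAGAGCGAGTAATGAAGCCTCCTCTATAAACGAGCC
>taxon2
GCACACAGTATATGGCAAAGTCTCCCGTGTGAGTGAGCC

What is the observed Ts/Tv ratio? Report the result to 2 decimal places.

3.50

Transitions are A↔G and C↔T; transversions are all other mismatches.
Transitions: 14. Transversions: 4.
R = 14/4 = 3.50.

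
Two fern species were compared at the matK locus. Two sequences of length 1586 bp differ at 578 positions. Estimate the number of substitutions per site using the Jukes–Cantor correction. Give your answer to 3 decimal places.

0.499

p = 578/1586 ≈ 0.364439.
d = −(3/4) ln(1 − 4p/3) = −0.75 ln(1 − 0.485919) = −0.75 ln(0.514081)
  = −0.75 × (-0.665374) = 0.499031 substitutions/site.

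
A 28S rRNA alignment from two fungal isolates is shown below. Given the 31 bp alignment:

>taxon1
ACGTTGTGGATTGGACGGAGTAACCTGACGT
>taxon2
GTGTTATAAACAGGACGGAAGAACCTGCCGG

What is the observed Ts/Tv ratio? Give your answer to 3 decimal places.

Transitions are A↔G and C↔T; transversions are all other mismatches.
Transitions: 7. Transversions: 4.
R = 7/4 = 1.750.

1.750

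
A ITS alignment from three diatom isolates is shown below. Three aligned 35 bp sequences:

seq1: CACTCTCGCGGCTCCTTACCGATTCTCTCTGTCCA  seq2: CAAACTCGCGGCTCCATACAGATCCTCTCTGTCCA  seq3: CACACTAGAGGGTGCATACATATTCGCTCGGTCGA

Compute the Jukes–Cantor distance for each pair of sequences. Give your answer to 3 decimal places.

seq1–seq2: 5/35 sites differ → p ≈ 0.142857, d = −0.75 ln(1 − 0.190476) = 0.158482 ≈ 0.158.
seq1–seq3: 11/35 sites differ → p ≈ 0.314286, d = −0.75 ln(1 − 0.419048) = 0.407315 ≈ 0.407.
seq2–seq3: 10/35 sites differ → p ≈ 0.285714, d = −0.75 ln(1 − 0.380952) = 0.359679 ≈ 0.360.

d(seq1,seq2) = 0.158, d(seq1,seq3) = 0.407, d(seq2,seq3) = 0.360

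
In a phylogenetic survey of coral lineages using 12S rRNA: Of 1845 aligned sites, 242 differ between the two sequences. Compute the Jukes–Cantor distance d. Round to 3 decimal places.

p = 242/1845 ≈ 0.131165.
d = −(3/4) ln(1 − 4p/3) = −0.75 ln(1 − 0.174887) = −0.75 ln(0.825113)
  = −0.75 × (-0.192235) = 0.144176 substitutions/site.

0.144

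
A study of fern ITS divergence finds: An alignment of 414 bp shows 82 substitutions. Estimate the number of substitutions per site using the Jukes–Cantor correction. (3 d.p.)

0.230

p = 82/414 ≈ 0.198068.
d = −(3/4) ln(1 − 4p/3) = −0.75 ln(1 − 0.264091) = −0.75 ln(0.735909)
  = −0.75 × (-0.306649) = 0.229987 substitutions/site.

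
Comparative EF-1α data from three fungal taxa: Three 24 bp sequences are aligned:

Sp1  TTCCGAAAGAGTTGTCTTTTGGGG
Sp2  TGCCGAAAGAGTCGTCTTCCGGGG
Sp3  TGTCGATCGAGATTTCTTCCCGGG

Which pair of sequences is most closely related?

Sp1–Sp2: 4/24 differ, p = 0.167, d = 0.188.
Sp1–Sp3: 9/24 differ, p = 0.375, d = 0.520.
Sp2–Sp3: 7/24 differ, p = 0.292, d = 0.369.
The smallest distance is between Sp1 and Sp2.

Sp1 and Sp2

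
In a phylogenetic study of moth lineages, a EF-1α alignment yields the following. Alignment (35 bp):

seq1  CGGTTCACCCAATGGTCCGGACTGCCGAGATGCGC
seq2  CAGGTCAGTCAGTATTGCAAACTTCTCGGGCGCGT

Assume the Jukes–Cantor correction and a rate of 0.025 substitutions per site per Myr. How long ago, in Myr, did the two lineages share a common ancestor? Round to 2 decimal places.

15.65

The sequences differ at 17 of 35 sites, so p = 17/35 ≈ 0.485714.
d = −(3/4) ln(1 − 4p/3) = −0.75 ln(1 − 0.647619) = −0.75 ln(0.352381)
  = −0.75 × (-1.043042) = 0.782282 substitutions/site.
Under a molecular clock d = 2μt, so t = d/(2μ) = 0.782282 / (2 × 0.025) = 15.65 Myr.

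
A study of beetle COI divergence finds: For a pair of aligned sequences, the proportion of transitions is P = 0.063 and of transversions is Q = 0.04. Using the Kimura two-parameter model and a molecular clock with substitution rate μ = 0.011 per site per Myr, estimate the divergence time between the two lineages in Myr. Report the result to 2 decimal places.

5.07

Under the Kimura two-parameter model, d = −½ ln(1 − 2P − Q) − ¼ ln(1 − 2Q).
1 − 2P − Q = 0.834, giving −½ ln(0.834) = 0.090761.
1 − 2Q = 0.92, giving −¼ ln(0.92) = 0.020845.
d = 0.090761 + 0.020845 = 0.111606.
Under a molecular clock d = 2μt, so t = d/(2μ) = 0.111606 / (2 × 0.011) = 5.07 Myr.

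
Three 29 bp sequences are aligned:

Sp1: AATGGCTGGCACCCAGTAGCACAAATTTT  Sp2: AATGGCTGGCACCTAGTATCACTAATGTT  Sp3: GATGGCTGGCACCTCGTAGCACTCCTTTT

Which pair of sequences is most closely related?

Sp1 and Sp2

Sp1–Sp2: 4/29 differ, p = 0.138, d = 0.152.
Sp1–Sp3: 6/29 differ, p = 0.207, d = 0.242.
Sp2–Sp3: 6/29 differ, p = 0.207, d = 0.242.
The smallest distance is between Sp1 and Sp2.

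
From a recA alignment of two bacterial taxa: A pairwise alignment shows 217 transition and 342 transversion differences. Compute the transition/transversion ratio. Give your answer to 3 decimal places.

R = 217/342 = 0.634502… ≈ 0.635 (to 3 d.p.).

0.635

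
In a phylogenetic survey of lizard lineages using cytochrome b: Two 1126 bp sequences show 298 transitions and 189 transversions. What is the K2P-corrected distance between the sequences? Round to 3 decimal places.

0.700

P = 298/1126 ≈ 0.264654 and Q = 189/1126 ≈ 0.167851.
Under the Kimura two-parameter model, d = −½ ln(1 − 2P − Q) − ¼ ln(1 − 2Q).
1 − 2P − Q = 0.302841, giving −½ ln(0.302841) = 0.597274.
1 − 2Q = 0.664298, giving −¼ ln(0.664298) = 0.102256.
d = 0.597274 + 0.102256 = 0.699530.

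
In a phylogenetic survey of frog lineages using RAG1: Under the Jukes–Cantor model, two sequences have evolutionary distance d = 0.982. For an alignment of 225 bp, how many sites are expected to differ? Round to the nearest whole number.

123

Invert JC69: p = (3/4)(1 − e^(−4d/3)) = 0.75 × (1 − e^(-1.309333)) = 0.75 × (1 − 0.270000) = 0.547500.
Expected differing sites = pL ≈ 0.547500 × 225 = 123.1875 ≈ 123.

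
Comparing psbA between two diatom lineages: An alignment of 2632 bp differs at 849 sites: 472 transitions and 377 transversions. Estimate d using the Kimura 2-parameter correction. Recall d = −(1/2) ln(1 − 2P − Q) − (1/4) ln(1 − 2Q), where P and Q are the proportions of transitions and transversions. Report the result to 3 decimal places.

0.433

P = 472/2632 ≈ 0.179331 and Q = 377/2632 ≈ 0.143237.
Under the Kimura two-parameter model, d = −½ ln(1 − 2P − Q) − ¼ ln(1 − 2Q).
1 − 2P − Q = 0.498101, giving −½ ln(0.498101) = 0.348476.
1 − 2Q = 0.713526, giving −¼ ln(0.713526) = 0.084384.
d = 0.348476 + 0.084384 = 0.432860.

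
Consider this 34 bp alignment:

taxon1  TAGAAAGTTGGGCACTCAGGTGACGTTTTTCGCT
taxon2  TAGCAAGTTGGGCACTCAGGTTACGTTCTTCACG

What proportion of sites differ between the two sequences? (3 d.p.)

The sequences differ at 5 of 34 positions (sites 4, 22, 28, 32, 34).
p = 5/34 = 0.147058… ≈ 0.147 (to 3 d.p.).

0.147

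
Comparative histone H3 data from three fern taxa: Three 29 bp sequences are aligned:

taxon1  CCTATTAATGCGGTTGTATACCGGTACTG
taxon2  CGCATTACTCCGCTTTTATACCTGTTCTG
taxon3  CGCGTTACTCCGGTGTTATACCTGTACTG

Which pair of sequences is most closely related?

taxon1–taxon2: 8/29 differ, p = 0.276, d = 0.344.
taxon1–taxon3: 8/29 differ, p = 0.276, d = 0.344.
taxon2–taxon3: 4/29 differ, p = 0.138, d = 0.152.
The smallest distance is between taxon2 and taxon3.

taxon2 and taxon3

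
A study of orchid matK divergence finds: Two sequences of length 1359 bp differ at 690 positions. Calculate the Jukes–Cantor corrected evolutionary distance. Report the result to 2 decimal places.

p = 690/1359 ≈ 0.507726.
d = −(3/4) ln(1 − 4p/3) = −0.75 ln(1 − 0.676968) = −0.75 ln(0.323032)
  = −0.75 × (-1.130004) = 0.847503 substitutions/site.

0.85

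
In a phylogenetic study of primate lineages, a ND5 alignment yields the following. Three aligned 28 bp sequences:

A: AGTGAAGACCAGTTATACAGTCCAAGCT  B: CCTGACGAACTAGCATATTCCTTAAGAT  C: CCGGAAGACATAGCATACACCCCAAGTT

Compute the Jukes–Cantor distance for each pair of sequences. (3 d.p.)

d(A,B) = 0.940, d(A,C) = 0.556, d(B,C) = 0.420

A–B: 15/28 sites differ → p ≈ 0.535714, d = −0.75 ln(1 − 0.714285) = 0.939570 ≈ 0.940.
A–C: 11/28 sites differ → p ≈ 0.392857, d = −0.75 ln(1 − 0.523809) = 0.556452 ≈ 0.556.
B–C: 9/28 sites differ → p ≈ 0.321429, d = −0.75 ln(1 − 0.428572) = 0.419713 ≈ 0.420.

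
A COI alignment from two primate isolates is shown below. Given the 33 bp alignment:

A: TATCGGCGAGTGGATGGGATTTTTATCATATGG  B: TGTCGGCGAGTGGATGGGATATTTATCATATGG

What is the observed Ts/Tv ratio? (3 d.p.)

Transitions are A↔G and C↔T; transversions are all other mismatches.
Transitions: 1. Transversions: 1.
R = 1/1 = 1.000.

1.000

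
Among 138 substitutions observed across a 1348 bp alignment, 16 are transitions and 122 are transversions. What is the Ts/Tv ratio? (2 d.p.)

R = 16/122 = 0.131147… ≈ 0.13 (to 2 d.p.).

0.13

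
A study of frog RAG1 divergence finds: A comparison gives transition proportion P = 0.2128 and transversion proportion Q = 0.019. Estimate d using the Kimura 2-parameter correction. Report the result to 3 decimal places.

Under the Kimura two-parameter model, d = −½ ln(1 − 2P − Q) − ¼ ln(1 − 2Q).
1 − 2P − Q = 0.5554, giving −½ ln(0.5554) = 0.294033.
1 − 2Q = 0.962, giving −¼ ln(0.962) = 0.009685.
d = 0.294033 + 0.009685 = 0.303718.

0.304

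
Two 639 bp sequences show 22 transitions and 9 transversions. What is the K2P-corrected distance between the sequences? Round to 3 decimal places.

P = 22/639 ≈ 0.034429 and Q = 9/639 ≈ 0.014085.
Under the Kimura two-parameter model, d = −½ ln(1 − 2P − Q) − ¼ ln(1 − 2Q).
1 − 2P − Q = 0.917057, giving −½ ln(0.917057) = 0.043293.
1 − 2Q = 0.97183, giving −¼ ln(0.97183) = 0.007144.
d = 0.043293 + 0.007144 = 0.050437.

0.050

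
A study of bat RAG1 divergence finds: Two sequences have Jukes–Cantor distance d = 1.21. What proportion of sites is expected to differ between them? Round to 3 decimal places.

0.601

p = (3/4)(1 − e^(−4d/3)) = 0.75 × (1 − e^(-1.613333)) = 0.75 × (1 − 0.199222) = 0.600584.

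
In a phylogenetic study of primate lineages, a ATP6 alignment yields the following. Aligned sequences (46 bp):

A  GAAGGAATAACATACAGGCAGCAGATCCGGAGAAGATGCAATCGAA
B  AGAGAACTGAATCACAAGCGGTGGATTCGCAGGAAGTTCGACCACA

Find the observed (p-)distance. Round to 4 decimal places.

The sequences differ at 22 of 46 positions.
p = 22/46 = 0.478260… ≈ 0.4783 (to 4 d.p.).

0.4783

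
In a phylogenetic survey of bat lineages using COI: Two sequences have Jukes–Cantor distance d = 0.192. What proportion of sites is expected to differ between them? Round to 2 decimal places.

p = (3/4)(1 − e^(−4d/3)) = 0.75 × (1 − e^(-0.256)) = 0.75 × (1 − 0.774142) = 0.169394.

0.17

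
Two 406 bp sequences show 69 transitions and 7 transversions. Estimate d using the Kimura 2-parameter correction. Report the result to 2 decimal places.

P = 69/406 ≈ 0.169951 and Q = 7/406 ≈ 0.017241.
Under the Kimura two-parameter model, d = −½ ln(1 − 2P − Q) − ¼ ln(1 − 2Q).
1 − 2P − Q = 0.642857, giving −½ ln(0.642857) = 0.220916.
1 − 2Q = 0.965518, giving −¼ ln(0.965518) = 0.008773.
d = 0.220916 + 0.008773 = 0.229689.

0.23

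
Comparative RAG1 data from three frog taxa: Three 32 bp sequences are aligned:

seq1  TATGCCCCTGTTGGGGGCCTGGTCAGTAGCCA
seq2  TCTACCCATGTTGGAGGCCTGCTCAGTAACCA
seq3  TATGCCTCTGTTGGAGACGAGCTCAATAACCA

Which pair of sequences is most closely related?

seq1–seq2: 6/32 differ, p = 0.188, d = 0.216.
seq1–seq3: 8/32 differ, p = 0.250, d = 0.304.
seq2–seq3: 8/32 differ, p = 0.250, d = 0.304.
The smallest distance is between seq1 and seq2.

seq1 and seq2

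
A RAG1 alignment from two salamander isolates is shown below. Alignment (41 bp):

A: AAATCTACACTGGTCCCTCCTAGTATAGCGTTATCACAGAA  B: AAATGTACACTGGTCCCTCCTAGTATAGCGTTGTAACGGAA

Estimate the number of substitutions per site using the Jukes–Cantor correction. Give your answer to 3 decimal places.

The sequences differ at 4 of 41 sites (5, 33, 35, 38), so p = 4/41 ≈ 0.097561.
d = −(3/4) ln(1 − 4p/3) = −0.75 ln(1 − 0.130081) = −0.75 ln(0.869919)
  = −0.75 × (-0.139355) = 0.104516 substitutions/site.

0.105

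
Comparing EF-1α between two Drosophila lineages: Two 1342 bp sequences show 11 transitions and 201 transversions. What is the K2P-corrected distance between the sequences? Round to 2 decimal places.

0.18

P = 11/1342 ≈ 0.008197 and Q = 201/1342 ≈ 0.149776.
Under the Kimura two-parameter model, d = −½ ln(1 − 2P − Q) − ¼ ln(1 − 2Q).
1 − 2P − Q = 0.83383, giving −½ ln(0.83383) = 0.090863.
1 − 2Q = 0.700448, giving −¼ ln(0.700448) = 0.089009.
d = 0.090863 + 0.089009 = 0.179872.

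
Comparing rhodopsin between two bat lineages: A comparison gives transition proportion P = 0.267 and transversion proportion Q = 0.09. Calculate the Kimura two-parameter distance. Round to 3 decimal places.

0.539

Under the Kimura two-parameter model, d = −½ ln(1 − 2P − Q) − ¼ ln(1 − 2Q).
1 − 2P − Q = 0.376, giving −½ ln(0.376) = 0.489083.
1 − 2Q = 0.82, giving −¼ ln(0.82) = 0.049613.
d = 0.489083 + 0.049613 = 0.538696.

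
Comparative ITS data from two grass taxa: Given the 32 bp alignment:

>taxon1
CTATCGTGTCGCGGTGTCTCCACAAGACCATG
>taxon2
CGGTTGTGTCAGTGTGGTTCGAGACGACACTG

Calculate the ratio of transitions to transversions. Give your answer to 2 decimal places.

Transitions are A↔G and C↔T; transversions are all other mismatches.
Transitions: 4. Transversions: 9.
R = 4/9 = 0.444444… ≈ 0.44 (to 2 d.p.).

0.44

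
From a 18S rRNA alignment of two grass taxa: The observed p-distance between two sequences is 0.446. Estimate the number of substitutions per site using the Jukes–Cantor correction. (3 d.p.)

d = −(3/4) ln(1 − 4p/3) = −0.75 ln(1 − 0.594667) = −0.75 ln(0.405333)
  = −0.75 × (-0.903046) = 0.677285 substitutions/site.

0.677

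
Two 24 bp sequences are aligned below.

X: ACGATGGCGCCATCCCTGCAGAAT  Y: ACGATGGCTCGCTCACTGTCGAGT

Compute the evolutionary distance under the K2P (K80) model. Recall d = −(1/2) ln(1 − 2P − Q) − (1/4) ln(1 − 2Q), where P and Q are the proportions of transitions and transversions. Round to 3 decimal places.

0.370

Of 24 sites, 2 differences are transitions and 5 are transversions, so P = 2/24 ≈ 0.083333 and Q = 5/24 ≈ 0.208333.
Under the Kimura two-parameter model, d = −½ ln(1 − 2P − Q) − ¼ ln(1 − 2Q).
1 − 2P − Q = 0.625001, giving −½ ln(0.625001) = 0.235001.
1 − 2Q = 0.583334, giving −¼ ln(0.583334) = 0.134749.
d = 0.235001 + 0.134749 = 0.369750.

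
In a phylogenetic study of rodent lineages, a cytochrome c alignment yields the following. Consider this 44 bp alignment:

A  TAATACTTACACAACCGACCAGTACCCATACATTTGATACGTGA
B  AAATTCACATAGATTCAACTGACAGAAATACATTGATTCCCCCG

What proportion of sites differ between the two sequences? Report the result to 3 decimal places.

The sequences differ at 24 of 44 positions.
p = 24/44 = 0.545454… ≈ 0.545 (to 3 d.p.).

0.545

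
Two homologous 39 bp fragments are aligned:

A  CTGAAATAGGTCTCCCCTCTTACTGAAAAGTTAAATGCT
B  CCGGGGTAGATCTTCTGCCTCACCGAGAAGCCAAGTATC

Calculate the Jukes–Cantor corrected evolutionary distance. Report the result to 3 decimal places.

0.717

The sequences differ at 18 of 39 sites, so p = 18/39 ≈ 0.461538.
d = −(3/4) ln(1 − 4p/3) = −0.75 ln(1 − 0.615384) = −0.75 ln(0.384616)
  = −0.75 × (-0.955510) = 0.716633 substitutions/site.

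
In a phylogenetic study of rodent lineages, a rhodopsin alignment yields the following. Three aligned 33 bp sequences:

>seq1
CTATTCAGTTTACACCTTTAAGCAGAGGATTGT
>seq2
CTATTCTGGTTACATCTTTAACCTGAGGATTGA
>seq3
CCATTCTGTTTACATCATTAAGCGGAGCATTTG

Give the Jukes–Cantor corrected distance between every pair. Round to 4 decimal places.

seq1–seq2: 6/33 sites differ → p ≈ 0.181818, d = −0.75 ln(1 − 0.242424) = 0.208224 ≈ 0.2082.
seq1–seq3: 8/33 sites differ → p ≈ 0.242424, d = −0.75 ln(1 − 0.323232) = 0.292820 ≈ 0.2928.
seq2–seq3: 8/33 sites differ → p ≈ 0.242424, d = −0.75 ln(1 − 0.323232) = 0.292820 ≈ 0.2928.

d(seq1,seq2) = 0.2082, d(seq1,seq3) = 0.2928, d(seq2,seq3) = 0.2928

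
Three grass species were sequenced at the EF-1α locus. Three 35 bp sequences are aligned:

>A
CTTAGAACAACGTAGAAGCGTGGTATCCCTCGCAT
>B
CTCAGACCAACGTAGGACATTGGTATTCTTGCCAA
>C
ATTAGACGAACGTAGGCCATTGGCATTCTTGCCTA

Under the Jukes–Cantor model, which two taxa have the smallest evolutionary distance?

A–B: 11/35 differ, p = 0.314, d = 0.407.
A–C: 15/35 differ, p = 0.429, d = 0.635.
B–C: 6/35 differ, p = 0.171, d = 0.195.
The smallest distance is between B and C.

B and C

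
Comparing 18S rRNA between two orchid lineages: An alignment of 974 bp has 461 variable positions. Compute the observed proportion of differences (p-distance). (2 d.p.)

p = 461/974 = 0.473305… ≈ 0.47 (to 2 d.p.).

0.47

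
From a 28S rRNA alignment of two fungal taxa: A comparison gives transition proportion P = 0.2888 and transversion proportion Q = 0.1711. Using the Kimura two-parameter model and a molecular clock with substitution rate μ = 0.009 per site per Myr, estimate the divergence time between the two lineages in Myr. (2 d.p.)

44.18

Under the Kimura two-parameter model, d = −½ ln(1 − 2P − Q) − ¼ ln(1 − 2Q).
1 − 2P − Q = 0.2513, giving −½ ln(0.2513) = 0.690554.
1 − 2Q = 0.6578, giving −¼ ln(0.6578) = 0.104714.
d = 0.690554 + 0.104714 = 0.795268.
Under a molecular clock d = 2μt, so t = d/(2μ) = 0.795268 / (2 × 0.009) = 44.18 Myr.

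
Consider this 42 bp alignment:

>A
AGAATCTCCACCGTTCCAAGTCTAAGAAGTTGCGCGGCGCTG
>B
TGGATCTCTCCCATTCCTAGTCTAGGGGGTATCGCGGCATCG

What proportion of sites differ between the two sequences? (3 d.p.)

The sequences differ at 14 of 42 positions.
p = 14/42 = 0.333333… ≈ 0.333 (to 3 d.p.).

0.333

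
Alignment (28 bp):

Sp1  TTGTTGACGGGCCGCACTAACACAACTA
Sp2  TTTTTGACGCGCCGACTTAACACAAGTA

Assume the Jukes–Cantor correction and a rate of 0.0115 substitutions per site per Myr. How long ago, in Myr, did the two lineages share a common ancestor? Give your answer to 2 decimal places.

10.97

The sequences differ at 6 of 28 sites (3, 10, 15, 16, 17, 26), so p = 6/28 ≈ 0.214286.
d = −(3/4) ln(1 − 4p/3) = −0.75 ln(1 − 0.285715) = −0.75 ln(0.714285)
  = −0.75 × (-0.336473) = 0.252355 substitutions/site.
Under a molecular clock d = 2μt, so t = d/(2μ) = 0.252355 / (2 × 0.0115) = 10.97 Myr.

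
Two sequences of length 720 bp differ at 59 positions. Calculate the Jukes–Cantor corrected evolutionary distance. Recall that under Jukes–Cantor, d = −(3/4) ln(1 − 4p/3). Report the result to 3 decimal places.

0.087

p = 59/720 ≈ 0.081944.
d = −(3/4) ln(1 − 4p/3) = −0.75 ln(1 − 0.109259) = −0.75 ln(0.890741)
  = −0.75 × (-0.115702) = 0.086777 substitutions/site.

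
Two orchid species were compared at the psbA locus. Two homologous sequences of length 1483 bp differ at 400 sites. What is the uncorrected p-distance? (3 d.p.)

0.270

p = 400/1483 = 0.269723… ≈ 0.270 (to 3 d.p.).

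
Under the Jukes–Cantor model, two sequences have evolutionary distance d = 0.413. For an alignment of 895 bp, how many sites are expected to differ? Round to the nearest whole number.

Invert JC69: p = (3/4)(1 − e^(−4d/3)) = 0.75 × (1 − e^(-0.550667)) = 0.75 × (1 − 0.576565) = 0.317576.
Expected differing sites = pL ≈ 0.317576 × 895 = 284.23052 ≈ 284.

284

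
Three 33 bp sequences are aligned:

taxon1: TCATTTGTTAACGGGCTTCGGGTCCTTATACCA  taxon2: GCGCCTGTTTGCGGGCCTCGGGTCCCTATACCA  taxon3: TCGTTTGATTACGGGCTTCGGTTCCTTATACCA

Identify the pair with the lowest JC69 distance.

taxon1 and taxon3

taxon1–taxon2: 8/33 differ, p = 0.242, d = 0.293.
taxon1–taxon3: 4/33 differ, p = 0.121, d = 0.132.
taxon2–taxon3: 8/33 differ, p = 0.242, d = 0.293.
The smallest distance is between taxon1 and taxon3.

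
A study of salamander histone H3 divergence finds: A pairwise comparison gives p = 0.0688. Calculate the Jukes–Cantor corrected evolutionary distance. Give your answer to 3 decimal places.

0.072

d = −(3/4) ln(1 − 4p/3) = −0.75 ln(1 − 0.091733) = −0.75 ln(0.908267)
  = −0.75 × (-0.096217) = 0.072163 substitutions/site.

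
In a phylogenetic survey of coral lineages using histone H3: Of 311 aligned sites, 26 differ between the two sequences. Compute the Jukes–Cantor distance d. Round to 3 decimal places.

0.089

p = 26/311 ≈ 0.083601.
d = −(3/4) ln(1 − 4p/3) = −0.75 ln(1 − 0.111468) = −0.75 ln(0.888532)
  = −0.75 × (-0.118185) = 0.088639 substitutions/site.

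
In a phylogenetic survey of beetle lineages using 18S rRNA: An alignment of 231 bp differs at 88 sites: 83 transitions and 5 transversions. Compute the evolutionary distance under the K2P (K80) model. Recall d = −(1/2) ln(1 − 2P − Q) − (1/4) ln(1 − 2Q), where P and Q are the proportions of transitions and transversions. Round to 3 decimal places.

0.685

P = 83/231 ≈ 0.359307 and Q = 5/231 ≈ 0.021645.
Under the Kimura two-parameter model, d = −½ ln(1 − 2P − Q) − ¼ ln(1 − 2Q).
1 − 2P − Q = 0.259741, giving −½ ln(0.259741) = 0.674035.
1 − 2Q = 0.95671, giving −¼ ln(0.95671) = 0.011064.
d = 0.674035 + 0.011064 = 0.685099.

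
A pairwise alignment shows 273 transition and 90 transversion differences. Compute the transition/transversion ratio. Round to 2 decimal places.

R = 273/90 = 3.033333… ≈ 3.03 (to 2 d.p.).

3.03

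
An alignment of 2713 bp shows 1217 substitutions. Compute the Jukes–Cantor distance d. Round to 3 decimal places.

0.684

p = 1217/2713 ≈ 0.448581.
d = −(3/4) ln(1 − 4p/3) = −0.75 ln(1 − 0.598108) = −0.75 ln(0.401892)
  = −0.75 × (-0.911572) = 0.683679 substitutions/site.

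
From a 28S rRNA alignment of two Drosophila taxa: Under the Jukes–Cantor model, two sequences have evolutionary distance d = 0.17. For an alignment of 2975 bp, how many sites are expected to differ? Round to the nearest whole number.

453

Invert JC69: p = (3/4)(1 − e^(−4d/3)) = 0.75 × (1 − e^(-0.226667)) = 0.75 × (1 − 0.797186) = 0.152111.
Expected differing sites = pL ≈ 0.152111 × 2975 = 452.530225 ≈ 453.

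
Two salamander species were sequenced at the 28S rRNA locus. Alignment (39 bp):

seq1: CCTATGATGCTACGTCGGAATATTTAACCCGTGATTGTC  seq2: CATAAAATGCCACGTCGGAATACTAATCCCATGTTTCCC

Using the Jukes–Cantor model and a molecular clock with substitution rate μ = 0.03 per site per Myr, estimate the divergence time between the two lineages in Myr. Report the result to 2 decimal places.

The sequences differ at 11 of 39 sites, so p = 11/39 ≈ 0.282051.
d = −(3/4) ln(1 − 4p/3) = −0.75 ln(1 − 0.376068) = −0.75 ln(0.623932)
  = −0.75 × (-0.471714) = 0.353786 substitutions/site.
Under a molecular clock d = 2μt, so t = d/(2μ) = 0.353786 / (2 × 0.03) = 5.90 Myr.

5.90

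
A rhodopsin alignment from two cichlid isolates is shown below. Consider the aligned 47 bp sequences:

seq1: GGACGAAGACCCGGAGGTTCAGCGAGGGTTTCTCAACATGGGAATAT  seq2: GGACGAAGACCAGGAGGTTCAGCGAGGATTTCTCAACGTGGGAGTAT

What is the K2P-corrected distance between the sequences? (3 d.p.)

Of 47 sites, 3 differences are transitions and 1 are transversions, so P = 3/47 ≈ 0.06383 and Q = 1/47 ≈ 0.021277.
Under the Kimura two-parameter model, d = −½ ln(1 − 2P − Q) − ¼ ln(1 − 2Q).
1 − 2P − Q = 0.851063, giving −½ ln(0.851063) = 0.080635.
1 − 2Q = 0.957446, giving −¼ ln(0.957446) = 0.010871.
d = 0.080635 + 0.010871 = 0.091506.

0.092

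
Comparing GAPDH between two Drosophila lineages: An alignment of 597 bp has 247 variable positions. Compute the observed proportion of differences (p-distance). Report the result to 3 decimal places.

p = 247/597 = 0.413735… ≈ 0.414 (to 3 d.p.).

0.414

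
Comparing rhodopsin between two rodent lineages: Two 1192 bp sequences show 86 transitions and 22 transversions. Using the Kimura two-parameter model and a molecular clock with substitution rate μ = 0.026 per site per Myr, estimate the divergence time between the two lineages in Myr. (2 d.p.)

1.89

P = 86/1192 ≈ 0.072148 and Q = 22/1192 ≈ 0.018456.
Under the Kimura two-parameter model, d = −½ ln(1 − 2P − Q) − ¼ ln(1 − 2Q).
1 − 2P − Q = 0.837248, giving −½ ln(0.837248) = 0.088817.
1 − 2Q = 0.963088, giving −¼ ln(0.963088) = 0.009403.
d = 0.088817 + 0.009403 = 0.098220.
Under a molecular clock d = 2μt, so t = d/(2μ) = 0.098220 / (2 × 0.026) = 1.89 Myr.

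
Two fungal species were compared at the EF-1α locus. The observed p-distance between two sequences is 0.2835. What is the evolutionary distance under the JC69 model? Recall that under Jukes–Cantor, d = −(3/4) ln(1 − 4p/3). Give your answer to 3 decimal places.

0.356

d = −(3/4) ln(1 − 4p/3) = −0.75 ln(1 − 0.378) = −0.75 ln(0.622)
  = −0.75 × (-0.474815) = 0.356111 substitutions/site.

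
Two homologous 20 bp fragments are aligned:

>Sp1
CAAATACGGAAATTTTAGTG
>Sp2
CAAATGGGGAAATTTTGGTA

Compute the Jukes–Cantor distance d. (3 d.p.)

0.233

The sequences differ at 4 of 20 sites (6, 7, 17, 20), so p = 4/20 = 0.2.
d = −(3/4) ln(1 − 4p/3) = −0.75 ln(1 − 0.266667) = −0.75 ln(0.733333)
  = −0.75 × (-0.310155) = 0.232616 substitutions/site.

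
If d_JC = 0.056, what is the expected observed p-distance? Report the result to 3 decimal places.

0.054

p = (3/4)(1 − e^(−4d/3)) = 0.75 × (1 − e^(-0.074667)) = 0.75 × (1 − 0.928052) = 0.053961.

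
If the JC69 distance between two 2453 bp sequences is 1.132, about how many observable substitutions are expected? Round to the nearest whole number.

Invert JC69: p = (3/4)(1 − e^(−4d/3)) = 0.75 × (1 − e^(-1.509333)) = 0.75 × (1 − 0.221057) = 0.584207.
Expected differing sites = pL ≈ 0.584207 × 2453 = 1433.059771 ≈ 1433.

1433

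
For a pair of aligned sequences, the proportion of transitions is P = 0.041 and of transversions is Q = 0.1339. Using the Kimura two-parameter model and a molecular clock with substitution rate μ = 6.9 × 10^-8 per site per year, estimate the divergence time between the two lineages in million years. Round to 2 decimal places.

Under the Kimura two-parameter model, d = −½ ln(1 − 2P − Q) − ¼ ln(1 − 2Q).
1 − 2P − Q = 0.7841, giving −½ ln(0.7841) = 0.121609.
1 − 2Q = 0.7322, giving −¼ ln(0.7322) = 0.077925.
d = 0.121609 + 0.077925 = 0.199534.
Under a molecular clock d = 2μt, so t = d/(2μ) = 0.199534 / (2 × 6.9 × 10^-8) = 1.45 million years.

1.45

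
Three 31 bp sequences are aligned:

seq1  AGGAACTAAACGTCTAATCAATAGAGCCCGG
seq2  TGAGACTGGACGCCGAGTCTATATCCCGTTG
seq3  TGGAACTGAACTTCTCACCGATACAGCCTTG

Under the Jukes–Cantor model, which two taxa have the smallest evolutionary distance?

seq1–seq2: 15/31 differ, p = 0.484, d = 0.777.
seq1–seq3: 9/31 differ, p = 0.290, d = 0.367.
seq2–seq3: 14/31 differ, p = 0.452, d = 0.691.
The smallest distance is between seq1 and seq3.

seq1 and seq3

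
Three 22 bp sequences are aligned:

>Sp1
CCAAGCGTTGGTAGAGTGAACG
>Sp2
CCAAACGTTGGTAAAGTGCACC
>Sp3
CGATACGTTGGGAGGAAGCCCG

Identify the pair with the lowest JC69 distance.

Sp1–Sp2: 4/22 differ, p = 0.182, d = 0.208.
Sp1–Sp3: 9/22 differ, p = 0.409, d = 0.591.
Sp2–Sp3: 9/22 differ, p = 0.409, d = 0.591.
The smallest distance is between Sp1 and Sp2.

Sp1 and Sp2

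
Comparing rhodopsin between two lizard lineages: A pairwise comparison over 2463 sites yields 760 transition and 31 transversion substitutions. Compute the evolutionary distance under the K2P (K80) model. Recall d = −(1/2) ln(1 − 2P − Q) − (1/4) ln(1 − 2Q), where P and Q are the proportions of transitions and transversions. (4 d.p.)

0.5031

P = 760/2463 ≈ 0.308567 and Q = 31/2463 ≈ 0.012586.
Under the Kimura two-parameter model, d = −½ ln(1 − 2P − Q) − ¼ ln(1 − 2Q).
1 − 2P − Q = 0.37028, giving −½ ln(0.37028) = 0.496748.
1 − 2Q = 0.974828, giving −¼ ln(0.974828) = 0.006374.
d = 0.496748 + 0.006374 = 0.503122.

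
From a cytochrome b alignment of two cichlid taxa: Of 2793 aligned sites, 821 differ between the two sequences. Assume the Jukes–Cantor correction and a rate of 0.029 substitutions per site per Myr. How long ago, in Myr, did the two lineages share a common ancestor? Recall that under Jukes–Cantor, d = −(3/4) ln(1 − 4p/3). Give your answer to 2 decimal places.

6.43

p = 821/2793 ≈ 0.293949.
d = −(3/4) ln(1 − 4p/3) = −0.75 ln(1 − 0.391932) = −0.75 ln(0.608068)
  = −0.75 × (-0.497469) = 0.373102 substitutions/site.
Under a molecular clock d = 2μt, so t = d/(2μ) = 0.373102 / (2 × 0.029) = 6.43 Myr.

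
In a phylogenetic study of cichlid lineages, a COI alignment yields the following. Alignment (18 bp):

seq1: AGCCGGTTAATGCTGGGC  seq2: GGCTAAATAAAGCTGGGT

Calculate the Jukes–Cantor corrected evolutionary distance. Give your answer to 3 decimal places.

0.548

The sequences differ at 7 of 18 sites (1, 4, 5, 6, 7, 11, 18), so p = 7/18 ≈ 0.388889.
d = −(3/4) ln(1 − 4p/3) = −0.75 ln(1 − 0.518519) = −0.75 ln(0.481481)
  = −0.75 × (-0.730889) = 0.548167 substitutions/site.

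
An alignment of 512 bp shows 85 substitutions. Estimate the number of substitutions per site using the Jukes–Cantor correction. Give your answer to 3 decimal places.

p = 85/512 ≈ 0.166016.
d = −(3/4) ln(1 − 4p/3) = −0.75 ln(1 − 0.221355) = −0.75 ln(0.778645)
  = −0.75 × (-0.250200) = 0.187650 substitutions/site.

0.188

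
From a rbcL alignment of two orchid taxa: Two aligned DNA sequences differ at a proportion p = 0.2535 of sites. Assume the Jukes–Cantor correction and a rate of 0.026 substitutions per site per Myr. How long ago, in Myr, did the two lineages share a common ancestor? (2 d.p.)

d = −(3/4) ln(1 − 4p/3) = −0.75 ln(1 − 0.338) = −0.75 ln(0.662)
  = −0.75 × (-0.412490) = 0.309368 substitutions/site.
Under a molecular clock d = 2μt, so t = d/(2μ) = 0.309368 / (2 × 0.026) = 5.95 Myr.

5.95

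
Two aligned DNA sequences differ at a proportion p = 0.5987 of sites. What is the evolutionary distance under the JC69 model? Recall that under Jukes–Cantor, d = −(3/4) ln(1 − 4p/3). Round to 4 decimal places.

1.2006

d = −(3/4) ln(1 − 4p/3) = −0.75 ln(1 − 0.798267) = −0.75 ln(0.201733)
  = −0.75 × (-1.600810) = 1.200608 substitutions/site.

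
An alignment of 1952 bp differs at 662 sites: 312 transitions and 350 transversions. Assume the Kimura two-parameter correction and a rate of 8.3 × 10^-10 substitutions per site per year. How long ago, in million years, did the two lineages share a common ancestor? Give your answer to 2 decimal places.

275.05

P = 312/1952 ≈ 0.159836 and Q = 350/1952 ≈ 0.179303.
Under the Kimura two-parameter model, d = −½ ln(1 − 2P − Q) − ¼ ln(1 − 2Q).
1 − 2P − Q = 0.501025, giving −½ ln(0.501025) = 0.345550.
1 − 2Q = 0.641394, giving −¼ ln(0.641394) = 0.111028.
d = 0.345550 + 0.111028 = 0.456578.
Under a molecular clock d = 2μt, so t = d/(2μ) = 0.456578 / (2 × 8.3 × 10^-10) = 275.05 million years.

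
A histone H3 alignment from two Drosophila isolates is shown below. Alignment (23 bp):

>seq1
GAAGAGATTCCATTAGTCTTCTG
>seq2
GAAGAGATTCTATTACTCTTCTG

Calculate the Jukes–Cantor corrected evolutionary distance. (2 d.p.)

The sequences differ at 2 of 23 sites (11, 16), so p = 2/23 ≈ 0.086957.
d = −(3/4) ln(1 − 4p/3) = −0.75 ln(1 − 0.115943) = −0.75 ln(0.884057)
  = −0.75 × (-0.123234) = 0.092426 substitutions/site.

0.09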